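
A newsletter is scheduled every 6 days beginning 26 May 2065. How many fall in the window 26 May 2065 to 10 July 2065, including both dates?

Occurrences land 6·i days after 26 May 2065 for i = 0, 1, 2, …
The window opens on the start date, so the first occurrence inside is #1 on 26 May 2065.
10 July 2065 is 45 days after the start; 45 ÷ 6 = 7 remainder 3. Last occurrence in the window: #8 on 7 July 2065.
Occurrences #1 through #8: 8 in total.

8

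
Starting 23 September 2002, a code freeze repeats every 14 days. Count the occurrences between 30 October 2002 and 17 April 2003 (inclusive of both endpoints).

12

Occurrences land 14·i days after 23 September 2002 for i = 0, 1, 2, …
30 October 2002 is 37 days after the start; 37 ÷ 14 = 2 remainder 9; since the remainder is 9, round up to i = 3. First occurrence in the window: #4 on 4 November 2002 (3×14 = 42 days in).
17 April 2003 is 206 days after the start; 206 ÷ 14 = 14 remainder 10. Last occurrence in the window: #15 on 7 April 2003.
Occurrences #4 through #15: 12 in total.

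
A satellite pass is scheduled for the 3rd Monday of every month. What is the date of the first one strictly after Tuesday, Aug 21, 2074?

Sep 17, 2074

Aug 2074 starts on a Wednesday; its first Monday is the 6th, so the 3rd Monday is the 20th — Aug 20, 2074.
That is not after Aug 21, 2074, so look at Sep 2074.
Sep 2074 starts on a Saturday; its first Monday is the 3rd, so the 3rd Monday is the 17th — Sep 17, 2074.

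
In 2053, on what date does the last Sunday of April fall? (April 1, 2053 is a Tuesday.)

April 2053 begins on a Tuesday, so the first Sunday is April 6 (5 days later).
April 2053 has 30 days. Adding weeks: 6, 13, 20, 27 — the last one ≤ 30 is the 27th.

27 April 2053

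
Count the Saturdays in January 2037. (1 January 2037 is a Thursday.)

5

1 January 2037 is a Thursday; the first Saturday on or after it is 3 January 2037 (2 days later).
From 3 January 2037 to 31 January 2037 is 31 − 3 = 28 days.
28 ÷ 7 = 4 full weeks with remainder 0, so 4 more Saturdays after the first → 5.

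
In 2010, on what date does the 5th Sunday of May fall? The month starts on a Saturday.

May 30, 2010

May 2010 begins on a Saturday, so the first Sunday is May 2 (1 day later).
The 5th Sunday is 4 weeks later: 2 + 28 = 30.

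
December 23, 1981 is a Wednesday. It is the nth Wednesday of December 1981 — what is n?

4th

Day 23 falls in week ⌈23/7⌉ of the month.
Days 1–7 hold the 1st Wednesday, 8–14 the 2nd, 15–21 the 3rd, 22–28 the 4th, 29–31 the 5th.
23 is in the range for the 4th.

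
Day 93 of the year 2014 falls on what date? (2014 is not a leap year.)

January has 31 days (93 − 31 = 62 remain).
February has 28 days (62 − 28 = 34 remain).
March has 31 days (34 − 31 = 3 remain).
3 into April → April 3.

April 3, 2014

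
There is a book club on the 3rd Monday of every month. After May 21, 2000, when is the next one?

May 2000 starts on a Monday; its first Monday is the 1st, so the 3rd Monday is the 15th — May 15, 2000.
That is not after May 21, 2000, so look at Jun 2000.
Jun 2000 starts on a Thursday; its first Monday is the 5th, so the 3rd Monday is the 19th — Jun 19, 2000.

Jun 19, 2000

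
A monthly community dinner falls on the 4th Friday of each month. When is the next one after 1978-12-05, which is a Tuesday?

December 1978 starts on a Friday; its first Friday is the 1st, so the 4th Friday is the 22nd — 1978-12-22.
1978-12-22 is after 1978-12-05, so that is the next one.

1978-12-22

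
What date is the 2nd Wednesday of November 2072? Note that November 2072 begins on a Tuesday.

November 2072 begins on a Tuesday, so the first Wednesday is November 2 (1 day later).
The 2nd Wednesday is 1 weeks later: 2 + 7 = 9.

November 9, 2072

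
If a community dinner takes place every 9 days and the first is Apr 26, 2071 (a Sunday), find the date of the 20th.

The 20th occurrence is 19 intervals after the first: 19 × 9 = 171 days after Apr 26, 2071.
Apr has 30 days — 4 days to the end of Apr leaves 167.
May has 31 days (136 left).
Jun has 30 days (106 left).
Jul has 31 days (75 left).
Aug has 31 days (44 left).
Sep has 30 days (14 left).
14 days into Oct → Oct 14, 2071.

Oct 14, 2071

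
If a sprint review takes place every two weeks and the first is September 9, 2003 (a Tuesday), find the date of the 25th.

The 25th occurrence is 24 intervals after the first: 24 × 14 = 336 days after September 9, 2003.
September has 30 days — 21 days to the end of September leaves 315.
October has 31 days (284 left).
November has 30 days (254 left).
December has 31 days (223 left).
January has 31 days (192 left).
February has 29 days (163 left).
March has 31 days (132 left).
April has 30 days (102 left).
May has 31 days (71 left).
June has 30 days (41 left).
July has 31 days (10 left).
10 days into August → August 10, 2004.

August 10, 2004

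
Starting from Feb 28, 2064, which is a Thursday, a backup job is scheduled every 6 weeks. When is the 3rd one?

The 3rd occurrence is 2 intervals after the first: 2 × 42 = 84 days after Feb 28, 2064.
Feb has 29 days — 1 day to the end of Feb leaves 83.
Mar has 31 days (52 left).
Apr has 30 days (22 left).
22 days into May → May 22, 2064.

May 22, 2064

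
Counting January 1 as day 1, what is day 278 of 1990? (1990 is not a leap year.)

1990-10-05

January has 31 days (278 − 31 = 247 remain).
February has 28 days (247 − 28 = 219 remain).
March has 31 days (219 − 31 = 188 remain).
April has 30 days (188 − 30 = 158 remain).
May has 31 days (158 − 31 = 127 remain).
June has 30 days (127 − 30 = 97 remain).
July has 31 days (97 − 31 = 66 remain).
August has 31 days (66 − 31 = 35 remain).
September has 30 days (35 − 30 = 5 remain).
5 into October → October 5.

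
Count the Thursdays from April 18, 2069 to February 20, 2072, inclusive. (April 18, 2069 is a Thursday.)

149

April 18, 2069 is a Thursday; the first Thursday on or after it is April 18, 2069.
From April 18, 2069 to February 20, 2072: 257 + 365 + 365 + 51 = 1038 days (rest of 2069, 2070, 2071, to February 20, 2072 in 2072).
1038 ÷ 7 = 148 full weeks with remainder 2, so 148 more Thursdays after the first → 149.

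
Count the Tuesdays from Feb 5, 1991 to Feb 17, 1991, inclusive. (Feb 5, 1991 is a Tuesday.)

Feb 5, 1991 is a Tuesday; the first Tuesday on or after it is Feb 5, 1991.
From Feb 5, 1991 to Feb 17, 1991 is 17 − 5 = 12 days.
12 ÷ 7 = 1 full weeks with remainder 5, so 1 more Tuesdays after the first → 2.

2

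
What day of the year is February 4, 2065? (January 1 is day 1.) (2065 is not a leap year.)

Days in months before February: 31 = 31.
Plus 4 days into February → day 35.

35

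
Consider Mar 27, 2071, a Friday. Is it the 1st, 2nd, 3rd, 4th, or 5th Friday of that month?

4th

Day 27 falls in week ⌈27/7⌉ of the month.
Days 1–7 hold the 1st Friday, 8–14 the 2nd, 15–21 the 3rd, 22–28 the 4th, 29–31 the 5th.
27 is in the range for the 4th.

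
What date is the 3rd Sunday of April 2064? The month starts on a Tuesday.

April 2064 begins on a Tuesday, so the first Sunday is April 6 (5 days later).
The 3rd Sunday is 2 weeks later: 6 + 14 = 20.

2064-04-20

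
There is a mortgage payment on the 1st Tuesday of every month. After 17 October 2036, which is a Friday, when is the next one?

4 November 2036

October 2036 starts on a Wednesday, so its 1st Tuesday is 7 October 2036 (6 days in).
That is not after 17 October 2036, so look at November 2036.
November 2036 starts on a Saturday, so its 1st Tuesday is 4 November 2036 (3 days in).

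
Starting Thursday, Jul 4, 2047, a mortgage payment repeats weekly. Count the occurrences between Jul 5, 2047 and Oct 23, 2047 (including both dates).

Occurrences land 7·i days after Jul 4, 2047 for i = 0, 1, 2, …
Jul 5, 2047 is 1 day after the start; 1 ÷ 7 = 0 remainder 1; since the remainder is 1, round up to i = 1. First occurrence in the window: #2 on Jul 11, 2047 (1×7 = 7 days in).
Oct 23, 2047 is 111 days after the start; 111 ÷ 7 = 15 remainder 6. Last occurrence in the window: #16 on Oct 17, 2047.
Occurrences #2 through #16: 15 in total.

15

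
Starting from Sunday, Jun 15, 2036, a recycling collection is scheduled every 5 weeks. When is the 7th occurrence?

Jan 11, 2037

The 7th occurrence is 6 intervals after the first: 6 × 35 = 210 days after Jun 15, 2036.
Jun has 30 days — 15 days to the end of Jun leaves 195.
Jul has 31 days (164 left).
Aug has 31 days (133 left).
Sep has 30 days (103 left).
Oct has 31 days (72 left).
Nov has 30 days (42 left).
Dec has 31 days (11 left).
11 days into Jan → Jan 11, 2037.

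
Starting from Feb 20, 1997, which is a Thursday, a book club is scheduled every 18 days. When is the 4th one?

The 4th occurrence is 3 intervals after the first: 3 × 18 = 54 days after Feb 20, 1997.
Feb has 28 days — 8 days to the end of Feb leaves 46.
Mar has 31 days (15 left).
15 days into Apr → Apr 15, 1997.

Apr 15, 1997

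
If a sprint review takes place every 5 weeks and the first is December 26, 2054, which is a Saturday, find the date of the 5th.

The 5th occurrence is 4 intervals after the first: 4 × 35 = 140 days after December 26, 2054.
December has 31 days — 5 days to the end of December leaves 135.
January has 31 days (104 left).
February has 28 days (76 left).
March has 31 days (45 left).
April has 30 days (15 left).
15 days into May → May 15, 2055.

May 15, 2055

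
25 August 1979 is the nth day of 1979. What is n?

Days in months before August: 31 + 28 + 31 + 30 + 31 + 30 + 31 = 212.
Plus 25 days into August → day 237.

237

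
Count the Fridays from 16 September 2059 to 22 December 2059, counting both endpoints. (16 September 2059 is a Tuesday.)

14

16 September 2059 is a Tuesday; the first Friday on or after it is 19 September 2059 (3 days later).
From 19 September 2059 to 22 December 2059: 11 + 31 + 30 + 22 = 94 days (rest of September, October, November, December).
94 ÷ 7 = 13 full weeks with remainder 3, so 13 more Fridays after the first → 14.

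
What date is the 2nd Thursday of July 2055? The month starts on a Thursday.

2055-07-08

July 2055 begins on a Thursday, so the first Thursday is July 1.
The 2nd Thursday is 1 weeks later: 1 + 7 = 8.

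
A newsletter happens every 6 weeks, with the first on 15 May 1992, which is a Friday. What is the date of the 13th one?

The 13th occurrence is 12 intervals after the first: 12 × 42 = 504 days after 15 May 1992.
May has 31 days — 16 days to the end of May leaves 488.
From end of May to end of 1992 is 214 days (274 left).
January has 31 days (243 left).
February has 28 days (215 left).
March has 31 days (184 left).
April has 30 days (154 left).
May has 31 days (123 left).
June has 30 days (93 left).
July has 31 days (62 left).
August has 31 days (31 left).
September has 30 days (1 left).
1 day into October → 1 October 1993.

1 October 1993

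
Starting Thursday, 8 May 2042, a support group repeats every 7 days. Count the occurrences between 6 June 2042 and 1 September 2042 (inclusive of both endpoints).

Occurrences land 7·i days after 8 May 2042 for i = 0, 1, 2, …
6 June 2042 is 29 days after the start; 29 ÷ 7 = 4 remainder 1; since the remainder is 1, round up to i = 5. First occurrence in the window: #6 on 12 June 2042 (5×7 = 35 days in).
1 September 2042 is 116 days after the start; 116 ÷ 7 = 16 remainder 4. Last occurrence in the window: #17 on 28 August 2042.
Occurrences #6 through #17: 12 in total.

12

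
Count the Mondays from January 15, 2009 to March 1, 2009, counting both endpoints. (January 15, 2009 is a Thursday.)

6

January 15, 2009 is a Thursday; the first Monday on or after it is January 19, 2009 (4 days later).
From January 19, 2009 to March 1, 2009: 12 + 28 + 1 = 41 days (rest of January, February, March).
41 ÷ 7 = 5 full weeks with remainder 6, so 5 more Mondays after the first → 6.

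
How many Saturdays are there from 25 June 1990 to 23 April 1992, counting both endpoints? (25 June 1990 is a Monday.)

95

25 June 1990 is a Monday; the first Saturday on or after it is 30 June 1990 (5 days later).
From 30 June 1990 to 23 April 1992: 184 + 365 + 114 = 663 days (rest of 1990, 1991, to 23 April 1992 in 1992).
663 ÷ 7 = 94 full weeks with remainder 5, so 94 more Saturdays after the first → 95.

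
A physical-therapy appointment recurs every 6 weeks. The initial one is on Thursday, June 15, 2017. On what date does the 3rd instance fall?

The 3rd occurrence is 2 intervals after the first: 2 × 42 = 84 days after June 15, 2017.
June has 30 days — 15 days to the end of June leaves 69.
July has 31 days (38 left).
August has 31 days (7 left).
7 days into September → September 7, 2017.

September 7, 2017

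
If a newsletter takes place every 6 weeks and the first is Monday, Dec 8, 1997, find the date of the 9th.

Nov 9, 1998

The 9th occurrence is 8 intervals after the first: 8 × 42 = 336 days after Dec 8, 1997.
Dec has 31 days — 23 days to the end of Dec leaves 313.
Jan has 31 days (282 left).
Feb has 28 days (254 left).
Mar has 31 days (223 left).
Apr has 30 days (193 left).
May has 31 days (162 left).
Jun has 30 days (132 left).
Jul has 31 days (101 left).
Aug has 31 days (70 left).
Sep has 30 days (40 left).
Oct has 31 days (9 left).
9 days into Nov → Nov 9, 1998.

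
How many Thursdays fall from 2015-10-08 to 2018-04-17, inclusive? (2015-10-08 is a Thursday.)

132

2015-10-08 is a Thursday; the first Thursday on or after it is 2015-10-08.
From 2015-10-08 to 2018-04-17: 84 + 366 + 365 + 107 = 922 days (rest of 2015, 2016, 2017, to 2018-04-17 in 2018).
922 ÷ 7 = 131 full weeks with remainder 5, so 131 more Thursdays after the first → 132.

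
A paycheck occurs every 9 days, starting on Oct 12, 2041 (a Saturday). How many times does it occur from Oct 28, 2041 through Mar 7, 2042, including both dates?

15

Occurrences land 9·i days after Oct 12, 2041 for i = 0, 1, 2, …
Oct 28, 2041 is 16 days after the start; 16 ÷ 9 = 1 remainder 7; since the remainder is 7, round up to i = 2. First occurrence in the window: #3 on Oct 30, 2041 (2×9 = 18 days in).
Mar 7, 2042 is 146 days after the start; 146 ÷ 9 = 16 remainder 2. Last occurrence in the window: #17 on Mar 5, 2042.
Occurrences #3 through #17: 15 in total.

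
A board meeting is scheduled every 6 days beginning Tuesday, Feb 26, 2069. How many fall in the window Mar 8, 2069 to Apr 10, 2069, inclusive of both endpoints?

Occurrences land 6·i days after Feb 26, 2069 for i = 0, 1, 2, …
Mar 8, 2069 is 10 days after the start; 10 ÷ 6 = 1 remainder 4; since the remainder is 4, round up to i = 2. First occurrence in the window: #3 on Mar 10, 2069 (2×6 = 12 days in).
Apr 10, 2069 is 43 days after the start; 43 ÷ 6 = 7 remainder 1. Last occurrence in the window: #8 on Apr 9, 2069.
Occurrences #3 through #8: 6 in total.

6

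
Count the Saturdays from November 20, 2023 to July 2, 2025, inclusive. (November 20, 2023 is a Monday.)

84

November 20, 2023 is a Monday; the first Saturday on or after it is November 25, 2023 (5 days later).
From November 25, 2023 to July 2, 2025: 36 + 366 + 183 = 585 days (rest of 2023, 2024, to July 2, 2025 in 2025).
585 ÷ 7 = 83 full weeks with remainder 4, so 83 more Saturdays after the first → 84.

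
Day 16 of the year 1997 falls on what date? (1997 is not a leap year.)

16 into January → January 16.

1997-01-16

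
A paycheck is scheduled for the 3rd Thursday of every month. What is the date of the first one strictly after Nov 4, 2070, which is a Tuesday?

Nov 2070 starts on a Saturday; its first Thursday is the 6th, so the 3rd Thursday is the 20th — Nov 20, 2070.
Nov 20, 2070 is after Nov 4, 2070, so that is the next one.

Nov 20, 2070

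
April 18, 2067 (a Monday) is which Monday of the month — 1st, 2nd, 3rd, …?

3rd

Day 18 falls in week ⌈18/7⌉ of the month.
Days 1–7 hold the 1st Monday, 8–14 the 2nd, 15–21 the 3rd, 22–28 the 4th, 29–31 the 5th.
18 is in the range for the 3rd.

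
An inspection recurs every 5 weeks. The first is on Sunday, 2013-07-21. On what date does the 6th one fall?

The 6th occurrence is 5 intervals after the first: 5 × 35 = 175 days after 2013-07-21.
July has 31 days — 10 days to the end of July leaves 165.
August has 31 days (134 left).
September has 30 days (104 left).
October has 31 days (73 left).
November has 30 days (43 left).
December has 31 days (12 left).
12 days into January → 2014-01-12.

2014-01-12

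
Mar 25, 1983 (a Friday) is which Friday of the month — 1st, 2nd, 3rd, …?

Day 25 falls in week ⌈25/7⌉ of the month.
Days 1–7 hold the 1st Friday, 8–14 the 2nd, 15–21 the 3rd, 22–28 the 4th, 29–31 the 5th.
25 is in the range for the 4th.

4th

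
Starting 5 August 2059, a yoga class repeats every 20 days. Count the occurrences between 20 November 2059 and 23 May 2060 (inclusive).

9

Occurrences land 20·i days after 5 August 2059 for i = 0, 1, 2, …
20 November 2059 is 107 days after the start; 107 ÷ 20 = 5 remainder 7; since the remainder is 7, round up to i = 6. First occurrence in the window: #7 on 3 December 2059 (6×20 = 120 days in).
23 May 2060 is 292 days after the start; 292 ÷ 20 = 14 remainder 12. Last occurrence in the window: #15 on 11 May 2060.
Occurrences #7 through #15: 9 in total.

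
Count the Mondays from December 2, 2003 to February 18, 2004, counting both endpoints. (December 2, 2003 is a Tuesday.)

11

December 2, 2003 is a Tuesday; the first Monday on or after it is December 8, 2003 (6 days later).
From December 8, 2003 to February 18, 2004: 23 + 31 + 18 = 72 days (rest of December, January, February).
72 ÷ 7 = 10 full weeks with remainder 2, so 10 more Mondays after the first → 11.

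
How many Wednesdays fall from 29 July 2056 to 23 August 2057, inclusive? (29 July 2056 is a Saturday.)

29 July 2056 is a Saturday; the first Wednesday on or after it is 2 August 2056 (4 days later).
From 2 August 2056 to 23 August 2057: 151 + 235 = 386 days (rest of 2056, to 23 August 2057 in 2057).
386 ÷ 7 = 55 full weeks with remainder 1, so 55 more Wednesdays after the first → 56.

56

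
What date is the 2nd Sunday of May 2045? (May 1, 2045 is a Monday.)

14 May 2045

May 2045 begins on a Monday, so the first Sunday is May 7 (6 days later).
The 2nd Sunday is 1 weeks later: 7 + 7 = 14.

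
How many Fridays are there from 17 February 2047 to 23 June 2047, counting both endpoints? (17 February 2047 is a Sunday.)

18

17 February 2047 is a Sunday; the first Friday on or after it is 22 February 2047 (5 days later).
From 22 February 2047 to 23 June 2047: 6 + 31 + 30 + 31 + 23 = 121 days (rest of February, March, April, May, June).
121 ÷ 7 = 17 full weeks with remainder 2, so 17 more Fridays after the first → 18.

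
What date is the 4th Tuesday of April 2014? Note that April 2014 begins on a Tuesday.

22 April 2014

April 2014 begins on a Tuesday, so the first Tuesday is April 1.
The 4th Tuesday is 3 weeks later: 1 + 21 = 22.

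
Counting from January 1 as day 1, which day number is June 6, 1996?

158

Days in months before June: 31 + 29 + 31 + 30 + 31 = 152.
Plus 6 days into June → day 158.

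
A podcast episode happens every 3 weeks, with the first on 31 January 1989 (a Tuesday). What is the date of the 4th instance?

The 4th occurrence is 3 intervals after the first: 3 × 21 = 63 days after 31 January 1989.
January has 31 days — 0 days to the end of January leaves 63.
February has 28 days (35 left).
March has 31 days (4 left).
4 days into April → 4 April 1989.

4 April 1989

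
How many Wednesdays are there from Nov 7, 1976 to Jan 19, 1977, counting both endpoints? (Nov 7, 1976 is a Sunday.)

11

Nov 7, 1976 is a Sunday; the first Wednesday on or after it is Nov 10, 1976 (3 days later).
From Nov 10, 1976 to Jan 19, 1977: 20 + 31 + 19 = 70 days (rest of Nov, Dec, Jan).
70 ÷ 7 = 10 full weeks with remainder 0, so 10 more Wednesdays after the first → 11.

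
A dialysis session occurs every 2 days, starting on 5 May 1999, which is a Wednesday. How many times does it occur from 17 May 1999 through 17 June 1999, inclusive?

16

Occurrences land 2·i days after 5 May 1999 for i = 0, 1, 2, …
17 May 1999 is 12 days after the start; 12 ÷ 2 = 6 remainder 0. First occurrence in the window: #7 on 17 May 1999 (6×2 = 12 days in).
17 June 1999 is 43 days after the start; 43 ÷ 2 = 21 remainder 1. Last occurrence in the window: #22 on 16 June 1999.
Occurrences #7 through #22: 16 in total.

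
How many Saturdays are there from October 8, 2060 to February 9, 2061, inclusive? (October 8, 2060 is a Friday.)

October 8, 2060 is a Friday; the first Saturday on or after it is October 9, 2060 (1 day later).
From October 9, 2060 to February 9, 2061: 22 + 30 + 31 + 31 + 9 = 123 days (rest of October, November, December, January, February).
123 ÷ 7 = 17 full weeks with remainder 4, so 17 more Saturdays after the first → 18.

18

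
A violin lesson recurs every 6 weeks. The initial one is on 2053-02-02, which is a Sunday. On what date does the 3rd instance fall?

The 3rd occurrence is 2 intervals after the first: 2 × 42 = 84 days after 2053-02-02.
February has 28 days — 26 days to the end of February leaves 58.
March has 31 days (27 left).
27 days into April → 2053-04-27.

2053-04-27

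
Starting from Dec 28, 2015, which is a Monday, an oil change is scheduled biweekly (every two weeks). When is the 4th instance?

The 4th occurrence is 3 intervals after the first: 3 × 14 = 42 days after Dec 28, 2015.
Dec has 31 days — 3 days to the end of Dec leaves 39.
Jan has 31 days (8 left).
8 days into Feb → Feb 8, 2016.

Feb 8, 2016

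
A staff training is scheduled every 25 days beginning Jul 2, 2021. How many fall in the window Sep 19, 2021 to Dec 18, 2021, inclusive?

3

Occurrences land 25·i days after Jul 2, 2021 for i = 0, 1, 2, …
Sep 19, 2021 is 79 days after the start; 79 ÷ 25 = 3 remainder 4; since the remainder is 4, round up to i = 4. First occurrence in the window: #5 on Oct 10, 2021 (4×25 = 100 days in).
Dec 18, 2021 is 169 days after the start; 169 ÷ 25 = 6 remainder 19. Last occurrence in the window: #7 on Nov 29, 2021.
Occurrences #5 through #7: 3 in total.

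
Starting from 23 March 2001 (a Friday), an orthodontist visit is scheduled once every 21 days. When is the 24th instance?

19 July 2002

The 24th occurrence is 23 intervals after the first: 23 × 21 = 483 days after 23 March 2001.
March has 31 days — 8 days to the end of March leaves 475.
From end of March to end of 2001 is 275 days (200 left).
January has 31 days (169 left).
February has 28 days (141 left).
March has 31 days (110 left).
April has 30 days (80 left).
May has 31 days (49 left).
June has 30 days (19 left).
19 days into July → 19 July 2002.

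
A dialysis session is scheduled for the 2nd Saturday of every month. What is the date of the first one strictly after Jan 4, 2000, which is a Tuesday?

Jan 2000 starts on a Saturday; its first Saturday is the 1st, so the 2nd Saturday is the 8th — Jan 8, 2000.
Jan 8, 2000 is after Jan 4, 2000, so that is the next one.

Jan 8, 2000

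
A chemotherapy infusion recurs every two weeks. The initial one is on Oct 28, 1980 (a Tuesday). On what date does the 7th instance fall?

The 7th occurrence is 6 intervals after the first: 6 × 14 = 84 days after Oct 28, 1980.
Oct has 31 days — 3 days to the end of Oct leaves 81.
Nov has 30 days (51 left).
Dec has 31 days (20 left).
20 days into Jan → Jan 20, 1981.

Jan 20, 1981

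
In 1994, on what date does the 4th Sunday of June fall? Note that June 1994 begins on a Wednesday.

June 26, 1994

June 1994 begins on a Wednesday, so the first Sunday is June 5 (4 days later).
The 4th Sunday is 3 weeks later: 5 + 21 = 26.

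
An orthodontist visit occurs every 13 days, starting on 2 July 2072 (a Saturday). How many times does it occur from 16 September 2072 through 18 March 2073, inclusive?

Occurrences land 13·i days after 2 July 2072 for i = 0, 1, 2, …
16 September 2072 is 76 days after the start; 76 ÷ 13 = 5 remainder 11; since the remainder is 11, round up to i = 6. First occurrence in the window: #7 on 18 September 2072 (6×13 = 78 days in).
18 March 2073 is 259 days after the start; 259 ÷ 13 = 19 remainder 12. Last occurrence in the window: #20 on 6 March 2073.
Occurrences #7 through #20: 14 in total.

14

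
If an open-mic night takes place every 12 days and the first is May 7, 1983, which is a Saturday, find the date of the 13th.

The 13th occurrence is 12 intervals after the first: 12 × 12 = 144 days after May 7, 1983.
May has 31 days — 24 days to the end of May leaves 120.
Jun has 30 days (90 left).
Jul has 31 days (59 left).
Aug has 31 days (28 left).
28 days into Sep → Sep 28, 1983.

Sep 28, 1983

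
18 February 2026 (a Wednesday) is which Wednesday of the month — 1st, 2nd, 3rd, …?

3rd

Day 18 falls in week ⌈18/7⌉ of the month.
Days 1–7 hold the 1st Wednesday, 8–14 the 2nd, 15–21 the 3rd, 22–28 the 4th, 29–31 the 5th.
18 is in the range for the 3rd.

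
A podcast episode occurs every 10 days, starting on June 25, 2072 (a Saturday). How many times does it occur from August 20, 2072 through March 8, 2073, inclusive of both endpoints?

20

Occurrences land 10·i days after June 25, 2072 for i = 0, 1, 2, …
August 20, 2072 is 56 days after the start; 56 ÷ 10 = 5 remainder 6; since the remainder is 6, round up to i = 6. First occurrence in the window: #7 on August 24, 2072 (6×10 = 60 days in).
March 8, 2073 is 256 days after the start; 256 ÷ 10 = 25 remainder 6. Last occurrence in the window: #26 on March 2, 2073.
Occurrences #7 through #26: 20 in total.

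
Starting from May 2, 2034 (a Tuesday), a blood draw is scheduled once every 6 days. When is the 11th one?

Jul 1, 2034

The 11th occurrence is 10 intervals after the first: 10 × 6 = 60 days after May 2, 2034.
May has 31 days — 29 days to the end of May leaves 31.
Jun has 30 days (1 left).
1 day into Jul → Jul 1, 2034.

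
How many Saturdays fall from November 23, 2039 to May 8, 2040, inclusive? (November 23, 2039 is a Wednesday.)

November 23, 2039 is a Wednesday; the first Saturday on or after it is November 26, 2039 (3 days later).
From November 26, 2039 to May 8, 2040: 4 + 31 + 31 + 29 + 31 + 30 + 8 = 164 days (rest of November, December, January, February, March, April, May).
164 ÷ 7 = 23 full weeks with remainder 3, so 23 more Saturdays after the first → 24.

24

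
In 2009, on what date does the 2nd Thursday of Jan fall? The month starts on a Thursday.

Jan 2009 begins on a Thursday, so the first Thursday is Jan 1.
The 2nd Thursday is 1 weeks later: 1 + 7 = 8.

Jan 8, 2009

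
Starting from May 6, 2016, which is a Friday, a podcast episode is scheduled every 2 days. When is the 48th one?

The 48th occurrence is 47 intervals after the first: 47 × 2 = 94 days after May 6, 2016.
May has 31 days — 25 days to the end of May leaves 69.
June has 30 days (39 left).
July has 31 days (8 left).
8 days into August → August 8, 2016.

August 8, 2016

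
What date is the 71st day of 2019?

12 March 2019

January has 31 days (71 − 31 = 40 remain).
February has 28 days (40 − 28 = 12 remain).
12 into March → March 12.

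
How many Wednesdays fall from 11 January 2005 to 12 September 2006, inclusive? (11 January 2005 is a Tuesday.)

11 January 2005 is a Tuesday; the first Wednesday on or after it is 12 January 2005 (1 day later).
From 12 January 2005 to 12 September 2006: 353 + 255 = 608 days (rest of 2005, to 12 September 2006 in 2006).
608 ÷ 7 = 86 full weeks with remainder 6, so 86 more Wednesdays after the first → 87.

87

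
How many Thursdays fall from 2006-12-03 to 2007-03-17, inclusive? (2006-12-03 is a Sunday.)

15

2006-12-03 is a Sunday; the first Thursday on or after it is 2006-12-07 (4 days later).
From 2006-12-07 to 2007-03-17: 24 + 31 + 28 + 17 = 100 days (rest of December, January, February, March).
100 ÷ 7 = 14 full weeks with remainder 2, so 14 more Thursdays after the first → 15.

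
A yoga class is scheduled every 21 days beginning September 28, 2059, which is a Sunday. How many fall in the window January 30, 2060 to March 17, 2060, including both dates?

Occurrences land 21·i days after September 28, 2059 for i = 0, 1, 2, …
January 30, 2060 is 124 days after the start; 124 ÷ 21 = 5 remainder 19; since the remainder is 19, round up to i = 6. First occurrence in the window: #7 on February 1, 2060 (6×21 = 126 days in).
March 17, 2060 is 171 days after the start; 171 ÷ 21 = 8 remainder 3. Last occurrence in the window: #9 on March 14, 2060.
Occurrences #7 through #9: 3 in total.

3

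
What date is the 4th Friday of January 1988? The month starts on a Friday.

January 22, 1988

January 1988 begins on a Friday, so the first Friday is January 1.
The 4th Friday is 3 weeks later: 1 + 21 = 22.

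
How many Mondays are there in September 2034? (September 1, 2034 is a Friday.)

4

September 1, 2034 is a Friday; the first Monday on or after it is September 4, 2034 (3 days later).
From September 4, 2034 to September 30, 2034 is 30 − 4 = 26 days.
26 ÷ 7 = 3 full weeks with remainder 5, so 3 more Mondays after the first → 4.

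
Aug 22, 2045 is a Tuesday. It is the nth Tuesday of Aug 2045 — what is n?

Day 22 falls in week ⌈22/7⌉ of the month.
Days 1–7 hold the 1st Tuesday, 8–14 the 2nd, 15–21 the 3rd, 22–28 the 4th, 29–31 the 5th.
22 is in the range for the 4th.

4th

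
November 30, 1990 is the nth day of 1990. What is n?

Days in months before November: 31 + 28 + 31 + 30 + 31 + 30 + 31 + 31 + 30 + 31 = 304.
Plus 30 days into November → day 334.

334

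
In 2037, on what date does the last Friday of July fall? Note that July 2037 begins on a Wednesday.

July 2037 begins on a Wednesday, so the first Friday is July 3 (2 days later).
July 2037 has 31 days. Adding weeks: 3, 10, 17, 24, 31 — the last one ≤ 31 is the 31st.

2037-07-31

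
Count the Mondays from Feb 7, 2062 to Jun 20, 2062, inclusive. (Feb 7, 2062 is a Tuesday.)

19

Feb 7, 2062 is a Tuesday; the first Monday on or after it is Feb 13, 2062 (6 days later).
From Feb 13, 2062 to Jun 20, 2062: 15 + 31 + 30 + 31 + 20 = 127 days (rest of Feb, Mar, Apr, May, Jun).
127 ÷ 7 = 18 full weeks with remainder 1, so 18 more Mondays after the first → 19.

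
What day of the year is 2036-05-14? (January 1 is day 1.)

Days in months before May: 31 + 29 + 31 + 30 = 121.
Plus 14 days into May → day 135.

135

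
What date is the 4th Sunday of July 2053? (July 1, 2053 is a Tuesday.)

2053-07-27

July 2053 begins on a Tuesday, so the first Sunday is July 6 (5 days later).
The 4th Sunday is 3 weeks later: 6 + 21 = 27.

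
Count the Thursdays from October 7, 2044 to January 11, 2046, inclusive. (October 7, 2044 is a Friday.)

October 7, 2044 is a Friday; the first Thursday on or after it is October 13, 2044 (6 days later).
From October 13, 2044 to January 11, 2046: 79 + 365 + 11 = 455 days (rest of 2044, 2045, to January 11, 2046 in 2046).
455 ÷ 7 = 65 full weeks with remainder 0, so 65 more Thursdays after the first → 66.

66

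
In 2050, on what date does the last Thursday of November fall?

November 2050 begins on a Tuesday, so the first Thursday is November 3 (2 days later).
November 2050 has 30 days. Adding weeks: 3, 10, 17, 24 — the last one ≤ 30 is the 24th.

2050-11-24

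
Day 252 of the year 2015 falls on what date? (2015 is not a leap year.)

Sep 9, 2015

Jan has 31 days (252 − 31 = 221 remain).
Feb has 28 days (221 − 28 = 193 remain).
Mar has 31 days (193 − 31 = 162 remain).
Apr has 30 days (162 − 30 = 132 remain).
May has 31 days (132 − 31 = 101 remain).
Jun has 30 days (101 − 30 = 71 remain).
Jul has 31 days (71 − 31 = 40 remain).
Aug has 31 days (40 − 31 = 9 remain).
9 into Sep → Sep 9.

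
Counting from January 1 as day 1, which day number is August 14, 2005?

226

Days in months before August: 31 + 28 + 31 + 30 + 31 + 30 + 31 = 212.
Plus 14 days into August → day 226.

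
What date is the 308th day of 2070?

Jan has 31 days (308 − 31 = 277 remain).
Feb has 28 days (277 − 28 = 249 remain).
Mar has 31 days (249 − 31 = 218 remain).
Apr has 30 days (218 − 30 = 188 remain).
May has 31 days (188 − 31 = 157 remain).
Jun has 30 days (157 − 30 = 127 remain).
Jul has 31 days (127 − 31 = 96 remain).
Aug has 31 days (96 − 31 = 65 remain).
Sep has 30 days (65 − 30 = 35 remain).
Oct has 31 days (35 − 31 = 4 remain).
4 into Nov → Nov 4.

Nov 4, 2070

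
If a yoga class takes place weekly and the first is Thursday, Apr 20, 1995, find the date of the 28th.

Oct 26, 1995

The 28th occurrence is 27 intervals after the first: 27 × 7 = 189 days after Apr 20, 1995.
Apr has 30 days — 10 days to the end of Apr leaves 179.
May has 31 days (148 left).
Jun has 30 days (118 left).
Jul has 31 days (87 left).
Aug has 31 days (56 left).
Sep has 30 days (26 left).
26 days into Oct → Oct 26, 1995.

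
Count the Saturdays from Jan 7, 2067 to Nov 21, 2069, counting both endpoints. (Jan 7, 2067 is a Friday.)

Jan 7, 2067 is a Friday; the first Saturday on or after it is Jan 8, 2067 (1 day later).
From Jan 8, 2067 to Nov 21, 2069: 357 + 366 + 325 = 1048 days (rest of 2067, 2068, to Nov 21, 2069 in 2069).
1048 ÷ 7 = 149 full weeks with remainder 5, so 149 more Saturdays after the first → 150.

150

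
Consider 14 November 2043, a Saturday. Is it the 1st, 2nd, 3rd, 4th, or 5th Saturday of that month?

Day 14 falls in week ⌈14/7⌉ of the month.
Days 1–7 hold the 1st Saturday, 8–14 the 2nd, 15–21 the 3rd, 22–28 the 4th, 29–31 the 5th.
14 is in the range for the 2nd.

2nd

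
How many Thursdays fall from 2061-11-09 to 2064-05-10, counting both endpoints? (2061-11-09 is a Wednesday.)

2061-11-09 is a Wednesday; the first Thursday on or after it is 2061-11-10 (1 day later).
From 2061-11-10 to 2064-05-10: 51 + 365 + 365 + 131 = 912 days (rest of 2061, 2062, 2063, to 2064-05-10 in 2064).
912 ÷ 7 = 130 full weeks with remainder 2, so 130 more Thursdays after the first → 131.

131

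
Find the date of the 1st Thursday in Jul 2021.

Jul 1, 2021

Jul 2021 begins on a Thursday, so the first Thursday is Jul 1.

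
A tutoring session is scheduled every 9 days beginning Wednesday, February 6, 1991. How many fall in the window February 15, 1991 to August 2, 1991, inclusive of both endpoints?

Occurrences land 9·i days after February 6, 1991 for i = 0, 1, 2, …
February 15, 1991 is 9 days after the start; 9 ÷ 9 = 1 remainder 0. First occurrence in the window: #2 on February 15, 1991 (1×9 = 9 days in).
August 2, 1991 is 177 days after the start; 177 ÷ 9 = 19 remainder 6. Last occurrence in the window: #20 on July 27, 1991.
Occurrences #2 through #20: 19 in total.

19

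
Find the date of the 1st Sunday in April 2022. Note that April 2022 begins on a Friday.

April 2022 begins on a Friday, so the first Sunday is April 3 (2 days later).

2022-04-03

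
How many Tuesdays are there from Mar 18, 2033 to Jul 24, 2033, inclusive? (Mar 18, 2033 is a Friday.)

18

Mar 18, 2033 is a Friday; the first Tuesday on or after it is Mar 22, 2033 (4 days later).
From Mar 22, 2033 to Jul 24, 2033: 9 + 30 + 31 + 30 + 24 = 124 days (rest of Mar, Apr, May, Jun, Jul).
124 ÷ 7 = 17 full weeks with remainder 5, so 17 more Tuesdays after the first → 18.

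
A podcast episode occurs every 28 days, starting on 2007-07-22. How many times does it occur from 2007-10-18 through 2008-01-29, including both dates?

Occurrences land 28·i days after 2007-07-22 for i = 0, 1, 2, …
2007-10-18 is 88 days after the start; 88 ÷ 28 = 3 remainder 4; since the remainder is 4, round up to i = 4. First occurrence in the window: #5 on 2007-11-11 (4×28 = 112 days in).
2008-01-29 is 191 days after the start; 191 ÷ 28 = 6 remainder 23. Last occurrence in the window: #7 on 2008-01-06.
Occurrences #5 through #7: 3 in total.

3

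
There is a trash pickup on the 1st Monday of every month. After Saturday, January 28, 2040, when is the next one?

January 2040 starts on a Sunday, so its 1st Monday is January 2, 2040 (1 day in).
That is not after January 28, 2040, so look at February 2040.
February 2040 starts on a Wednesday, so its 1st Monday is February 6, 2040 (5 days in).

February 6, 2040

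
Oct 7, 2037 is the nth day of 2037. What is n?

280

Days in months before Oct: 31 + 28 + 31 + 30 + 31 + 30 + 31 + 31 + 30 = 273.
Plus 7 days into Oct → day 280.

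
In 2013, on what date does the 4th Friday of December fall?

The first Friday of December 2013 is December 6.
The 4th Friday is 3 weeks later: 6 + 21 = 27.

2013-12-27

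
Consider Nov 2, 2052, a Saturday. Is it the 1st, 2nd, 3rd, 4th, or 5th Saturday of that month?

1st

Day 2 falls in week ⌈2/7⌉ of the month.
Days 1–7 hold the 1st Saturday, 8–14 the 2nd, 15–21 the 3rd, 22–28 the 4th, 29–31 the 5th.
2 is in the range for the 1st.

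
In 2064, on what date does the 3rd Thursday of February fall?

February 21, 2064

February 2064 begins on a Friday, so the first Thursday is February 7 (6 days later).
The 3rd Thursday is 2 weeks later: 7 + 14 = 21.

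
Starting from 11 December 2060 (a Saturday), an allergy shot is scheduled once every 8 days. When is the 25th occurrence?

21 June 2061

The 25th occurrence is 24 intervals after the first: 24 × 8 = 192 days after 11 December 2060.
December has 31 days — 20 days to the end of December leaves 172.
January has 31 days (141 left).
February has 28 days (113 left).
March has 31 days (82 left).
April has 30 days (52 left).
May has 31 days (21 left).
21 days into June → 21 June 2061.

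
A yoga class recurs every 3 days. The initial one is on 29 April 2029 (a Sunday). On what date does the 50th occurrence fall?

The 50th occurrence is 49 intervals after the first: 49 × 3 = 147 days after 29 April 2029.
April has 30 days — 1 day to the end of April leaves 146.
May has 31 days (115 left).
June has 30 days (85 left).
July has 31 days (54 left).
August has 31 days (23 left).
23 days into September → 23 September 2029.

23 September 2029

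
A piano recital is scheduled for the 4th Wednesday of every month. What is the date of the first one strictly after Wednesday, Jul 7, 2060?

Jul 2060 starts on a Thursday; its first Wednesday is the 7th, so the 4th Wednesday is the 28th — Jul 28, 2060.
Jul 28, 2060 is after Jul 7, 2060, so that is the next one.

Jul 28, 2060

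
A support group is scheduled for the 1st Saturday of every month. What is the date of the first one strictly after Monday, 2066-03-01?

2066-03-06

March 2066 starts on a Monday, so its 1st Saturday is 2066-03-06 (5 days in).
2066-03-06 is after 2066-03-01, so that is the next one.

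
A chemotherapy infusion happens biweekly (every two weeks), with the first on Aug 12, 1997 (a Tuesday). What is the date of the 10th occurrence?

Dec 16, 1997

The 10th occurrence is 9 intervals after the first: 9 × 14 = 126 days after Aug 12, 1997.
Aug has 31 days — 19 days to the end of Aug leaves 107.
Sep has 30 days (77 left).
Oct has 31 days (46 left).
Nov has 30 days (16 left).
16 days into Dec → Dec 16, 1997.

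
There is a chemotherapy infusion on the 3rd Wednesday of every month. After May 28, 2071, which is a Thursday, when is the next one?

May 2071 starts on a Friday; its first Wednesday is the 6th, so the 3rd Wednesday is the 20th — May 20, 2071.
That is not after May 28, 2071, so look at Jun 2071.
Jun 2071 starts on a Monday; its first Wednesday is the 3rd, so the 3rd Wednesday is the 17th — Jun 17, 2071.

Jun 17, 2071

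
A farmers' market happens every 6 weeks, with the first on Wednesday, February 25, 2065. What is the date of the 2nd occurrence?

The 2nd occurrence is 1 interval after the first: 1 × 42 = 42 days after February 25, 2065.
February has 28 days — 3 days to the end of February leaves 39.
March has 31 days (8 left).
8 days into April → April 8, 2065.

April 8, 2065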